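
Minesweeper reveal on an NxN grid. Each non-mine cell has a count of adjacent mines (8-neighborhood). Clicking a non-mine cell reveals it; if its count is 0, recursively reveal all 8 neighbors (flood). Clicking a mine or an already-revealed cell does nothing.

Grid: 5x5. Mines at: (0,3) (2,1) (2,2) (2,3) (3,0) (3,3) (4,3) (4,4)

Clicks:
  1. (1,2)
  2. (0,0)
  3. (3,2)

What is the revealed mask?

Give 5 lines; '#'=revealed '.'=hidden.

Answer: ###..
###..
.....
..#..
.....

Derivation:
Click 1 (1,2) count=4: revealed 1 new [(1,2)] -> total=1
Click 2 (0,0) count=0: revealed 5 new [(0,0) (0,1) (0,2) (1,0) (1,1)] -> total=6
Click 3 (3,2) count=5: revealed 1 new [(3,2)] -> total=7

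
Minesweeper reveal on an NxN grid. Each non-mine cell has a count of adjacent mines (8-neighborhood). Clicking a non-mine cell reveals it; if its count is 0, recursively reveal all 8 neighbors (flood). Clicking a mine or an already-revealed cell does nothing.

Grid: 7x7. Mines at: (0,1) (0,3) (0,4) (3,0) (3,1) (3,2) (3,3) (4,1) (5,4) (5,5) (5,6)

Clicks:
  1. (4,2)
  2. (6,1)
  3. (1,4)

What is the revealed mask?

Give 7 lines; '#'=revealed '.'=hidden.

Answer: .......
....#..
.......
.......
..#....
####...
####...

Derivation:
Click 1 (4,2) count=4: revealed 1 new [(4,2)] -> total=1
Click 2 (6,1) count=0: revealed 8 new [(5,0) (5,1) (5,2) (5,3) (6,0) (6,1) (6,2) (6,3)] -> total=9
Click 3 (1,4) count=2: revealed 1 new [(1,4)] -> total=10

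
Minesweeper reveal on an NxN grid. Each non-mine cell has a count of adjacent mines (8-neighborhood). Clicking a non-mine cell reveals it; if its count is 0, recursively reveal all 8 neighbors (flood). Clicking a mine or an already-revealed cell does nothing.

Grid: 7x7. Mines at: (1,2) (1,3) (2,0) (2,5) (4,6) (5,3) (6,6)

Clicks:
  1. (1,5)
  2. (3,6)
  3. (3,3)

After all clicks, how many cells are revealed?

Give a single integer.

Click 1 (1,5) count=1: revealed 1 new [(1,5)] -> total=1
Click 2 (3,6) count=2: revealed 1 new [(3,6)] -> total=2
Click 3 (3,3) count=0: revealed 20 new [(2,1) (2,2) (2,3) (2,4) (3,0) (3,1) (3,2) (3,3) (3,4) (4,0) (4,1) (4,2) (4,3) (4,4) (5,0) (5,1) (5,2) (6,0) (6,1) (6,2)] -> total=22

Answer: 22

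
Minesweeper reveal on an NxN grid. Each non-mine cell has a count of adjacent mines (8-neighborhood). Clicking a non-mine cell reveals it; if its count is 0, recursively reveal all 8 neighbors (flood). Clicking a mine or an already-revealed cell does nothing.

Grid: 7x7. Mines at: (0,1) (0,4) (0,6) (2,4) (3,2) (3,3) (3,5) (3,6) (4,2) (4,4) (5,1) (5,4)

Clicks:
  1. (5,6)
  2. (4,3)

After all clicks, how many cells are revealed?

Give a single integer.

Answer: 7

Derivation:
Click 1 (5,6) count=0: revealed 6 new [(4,5) (4,6) (5,5) (5,6) (6,5) (6,6)] -> total=6
Click 2 (4,3) count=5: revealed 1 new [(4,3)] -> total=7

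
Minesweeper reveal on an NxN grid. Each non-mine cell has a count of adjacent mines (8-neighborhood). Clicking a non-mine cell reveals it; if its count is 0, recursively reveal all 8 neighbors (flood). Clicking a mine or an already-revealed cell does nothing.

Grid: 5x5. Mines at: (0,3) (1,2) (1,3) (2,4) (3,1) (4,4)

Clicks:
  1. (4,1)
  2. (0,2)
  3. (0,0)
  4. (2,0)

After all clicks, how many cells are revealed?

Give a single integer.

Click 1 (4,1) count=1: revealed 1 new [(4,1)] -> total=1
Click 2 (0,2) count=3: revealed 1 new [(0,2)] -> total=2
Click 3 (0,0) count=0: revealed 6 new [(0,0) (0,1) (1,0) (1,1) (2,0) (2,1)] -> total=8
Click 4 (2,0) count=1: revealed 0 new [(none)] -> total=8

Answer: 8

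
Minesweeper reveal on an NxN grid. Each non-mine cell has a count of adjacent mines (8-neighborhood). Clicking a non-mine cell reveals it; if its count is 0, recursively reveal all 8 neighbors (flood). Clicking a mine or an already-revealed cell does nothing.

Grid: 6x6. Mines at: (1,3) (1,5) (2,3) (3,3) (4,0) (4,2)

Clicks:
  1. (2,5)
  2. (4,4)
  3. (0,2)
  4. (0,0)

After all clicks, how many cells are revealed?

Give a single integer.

Answer: 14

Derivation:
Click 1 (2,5) count=1: revealed 1 new [(2,5)] -> total=1
Click 2 (4,4) count=1: revealed 1 new [(4,4)] -> total=2
Click 3 (0,2) count=1: revealed 1 new [(0,2)] -> total=3
Click 4 (0,0) count=0: revealed 11 new [(0,0) (0,1) (1,0) (1,1) (1,2) (2,0) (2,1) (2,2) (3,0) (3,1) (3,2)] -> total=14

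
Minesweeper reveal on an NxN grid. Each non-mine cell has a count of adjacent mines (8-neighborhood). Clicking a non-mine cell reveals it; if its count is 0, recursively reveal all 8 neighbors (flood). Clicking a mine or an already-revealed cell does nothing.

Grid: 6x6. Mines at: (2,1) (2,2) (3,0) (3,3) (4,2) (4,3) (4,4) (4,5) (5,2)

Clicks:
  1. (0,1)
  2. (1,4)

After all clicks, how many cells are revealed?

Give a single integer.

Answer: 17

Derivation:
Click 1 (0,1) count=0: revealed 17 new [(0,0) (0,1) (0,2) (0,3) (0,4) (0,5) (1,0) (1,1) (1,2) (1,3) (1,4) (1,5) (2,3) (2,4) (2,5) (3,4) (3,5)] -> total=17
Click 2 (1,4) count=0: revealed 0 new [(none)] -> total=17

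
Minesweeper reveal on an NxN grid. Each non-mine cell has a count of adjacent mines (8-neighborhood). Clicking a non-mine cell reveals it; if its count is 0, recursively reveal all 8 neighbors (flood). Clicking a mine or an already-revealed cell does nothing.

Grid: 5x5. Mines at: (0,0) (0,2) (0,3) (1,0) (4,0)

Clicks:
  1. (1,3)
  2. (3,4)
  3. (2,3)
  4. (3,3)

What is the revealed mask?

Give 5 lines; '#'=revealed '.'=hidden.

Answer: .....
.####
.####
.####
.####

Derivation:
Click 1 (1,3) count=2: revealed 1 new [(1,3)] -> total=1
Click 2 (3,4) count=0: revealed 15 new [(1,1) (1,2) (1,4) (2,1) (2,2) (2,3) (2,4) (3,1) (3,2) (3,3) (3,4) (4,1) (4,2) (4,3) (4,4)] -> total=16
Click 3 (2,3) count=0: revealed 0 new [(none)] -> total=16
Click 4 (3,3) count=0: revealed 0 new [(none)] -> total=16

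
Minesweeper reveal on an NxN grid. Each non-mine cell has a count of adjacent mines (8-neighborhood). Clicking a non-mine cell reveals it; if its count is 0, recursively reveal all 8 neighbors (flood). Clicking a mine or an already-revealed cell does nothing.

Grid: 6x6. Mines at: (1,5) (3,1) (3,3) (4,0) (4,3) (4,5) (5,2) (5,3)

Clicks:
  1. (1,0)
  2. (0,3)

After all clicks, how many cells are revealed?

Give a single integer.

Answer: 15

Derivation:
Click 1 (1,0) count=0: revealed 15 new [(0,0) (0,1) (0,2) (0,3) (0,4) (1,0) (1,1) (1,2) (1,3) (1,4) (2,0) (2,1) (2,2) (2,3) (2,4)] -> total=15
Click 2 (0,3) count=0: revealed 0 new [(none)] -> total=15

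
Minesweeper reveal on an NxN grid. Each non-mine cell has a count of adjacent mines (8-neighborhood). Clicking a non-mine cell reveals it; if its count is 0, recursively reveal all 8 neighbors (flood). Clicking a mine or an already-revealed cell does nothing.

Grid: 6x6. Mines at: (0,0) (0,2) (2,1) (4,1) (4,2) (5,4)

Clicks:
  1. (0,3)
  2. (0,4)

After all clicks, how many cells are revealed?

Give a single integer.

Click 1 (0,3) count=1: revealed 1 new [(0,3)] -> total=1
Click 2 (0,4) count=0: revealed 17 new [(0,4) (0,5) (1,2) (1,3) (1,4) (1,5) (2,2) (2,3) (2,4) (2,5) (3,2) (3,3) (3,4) (3,5) (4,3) (4,4) (4,5)] -> total=18

Answer: 18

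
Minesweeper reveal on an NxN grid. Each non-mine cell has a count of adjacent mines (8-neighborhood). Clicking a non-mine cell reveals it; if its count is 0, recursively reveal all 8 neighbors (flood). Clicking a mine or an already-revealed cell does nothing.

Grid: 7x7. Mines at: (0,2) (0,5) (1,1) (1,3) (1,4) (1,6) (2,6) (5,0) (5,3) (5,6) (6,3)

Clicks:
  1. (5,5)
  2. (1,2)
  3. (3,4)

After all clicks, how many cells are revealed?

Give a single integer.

Click 1 (5,5) count=1: revealed 1 new [(5,5)] -> total=1
Click 2 (1,2) count=3: revealed 1 new [(1,2)] -> total=2
Click 3 (3,4) count=0: revealed 18 new [(2,0) (2,1) (2,2) (2,3) (2,4) (2,5) (3,0) (3,1) (3,2) (3,3) (3,4) (3,5) (4,0) (4,1) (4,2) (4,3) (4,4) (4,5)] -> total=20

Answer: 20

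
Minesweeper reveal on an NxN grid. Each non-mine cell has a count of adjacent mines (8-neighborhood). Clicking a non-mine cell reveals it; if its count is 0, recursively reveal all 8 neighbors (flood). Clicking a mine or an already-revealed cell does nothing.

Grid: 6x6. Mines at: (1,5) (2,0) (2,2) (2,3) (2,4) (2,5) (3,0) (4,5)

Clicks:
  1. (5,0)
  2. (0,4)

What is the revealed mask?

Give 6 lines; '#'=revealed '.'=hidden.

Answer: ....#.
......
......
.####.
#####.
#####.

Derivation:
Click 1 (5,0) count=0: revealed 14 new [(3,1) (3,2) (3,3) (3,4) (4,0) (4,1) (4,2) (4,3) (4,4) (5,0) (5,1) (5,2) (5,3) (5,4)] -> total=14
Click 2 (0,4) count=1: revealed 1 new [(0,4)] -> total=15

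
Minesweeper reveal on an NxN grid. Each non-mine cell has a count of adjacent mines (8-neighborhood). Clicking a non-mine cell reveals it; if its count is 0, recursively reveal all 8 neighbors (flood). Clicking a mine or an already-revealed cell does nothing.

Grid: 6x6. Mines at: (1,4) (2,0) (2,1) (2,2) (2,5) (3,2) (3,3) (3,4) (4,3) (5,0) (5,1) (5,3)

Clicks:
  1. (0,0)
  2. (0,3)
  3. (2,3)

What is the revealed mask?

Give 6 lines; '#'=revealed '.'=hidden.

Answer: ####..
####..
...#..
......
......
......

Derivation:
Click 1 (0,0) count=0: revealed 8 new [(0,0) (0,1) (0,2) (0,3) (1,0) (1,1) (1,2) (1,3)] -> total=8
Click 2 (0,3) count=1: revealed 0 new [(none)] -> total=8
Click 3 (2,3) count=5: revealed 1 new [(2,3)] -> total=9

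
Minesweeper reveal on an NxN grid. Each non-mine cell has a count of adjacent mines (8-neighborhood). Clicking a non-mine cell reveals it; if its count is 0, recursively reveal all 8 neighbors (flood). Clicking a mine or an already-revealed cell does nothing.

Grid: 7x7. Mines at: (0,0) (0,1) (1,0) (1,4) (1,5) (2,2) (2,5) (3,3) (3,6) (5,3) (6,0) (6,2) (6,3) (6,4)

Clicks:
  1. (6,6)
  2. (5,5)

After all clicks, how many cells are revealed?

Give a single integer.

Answer: 6

Derivation:
Click 1 (6,6) count=0: revealed 6 new [(4,5) (4,6) (5,5) (5,6) (6,5) (6,6)] -> total=6
Click 2 (5,5) count=1: revealed 0 new [(none)] -> total=6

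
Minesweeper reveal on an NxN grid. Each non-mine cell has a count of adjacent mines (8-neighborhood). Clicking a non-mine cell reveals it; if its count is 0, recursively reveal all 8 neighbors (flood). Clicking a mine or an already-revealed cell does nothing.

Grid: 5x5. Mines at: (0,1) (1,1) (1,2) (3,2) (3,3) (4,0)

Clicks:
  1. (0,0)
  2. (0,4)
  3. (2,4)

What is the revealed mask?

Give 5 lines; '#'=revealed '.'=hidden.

Answer: #..##
...##
...##
.....
.....

Derivation:
Click 1 (0,0) count=2: revealed 1 new [(0,0)] -> total=1
Click 2 (0,4) count=0: revealed 6 new [(0,3) (0,4) (1,3) (1,4) (2,3) (2,4)] -> total=7
Click 3 (2,4) count=1: revealed 0 new [(none)] -> total=7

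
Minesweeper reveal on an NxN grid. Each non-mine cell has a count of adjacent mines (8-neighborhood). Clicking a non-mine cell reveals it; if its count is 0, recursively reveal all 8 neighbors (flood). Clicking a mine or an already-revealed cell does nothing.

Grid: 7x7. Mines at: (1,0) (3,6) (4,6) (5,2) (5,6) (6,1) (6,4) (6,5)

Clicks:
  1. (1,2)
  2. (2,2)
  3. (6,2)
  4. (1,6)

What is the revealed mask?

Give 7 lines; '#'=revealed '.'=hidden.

Click 1 (1,2) count=0: revealed 36 new [(0,1) (0,2) (0,3) (0,4) (0,5) (0,6) (1,1) (1,2) (1,3) (1,4) (1,5) (1,6) (2,0) (2,1) (2,2) (2,3) (2,4) (2,5) (2,6) (3,0) (3,1) (3,2) (3,3) (3,4) (3,5) (4,0) (4,1) (4,2) (4,3) (4,4) (4,5) (5,0) (5,1) (5,3) (5,4) (5,5)] -> total=36
Click 2 (2,2) count=0: revealed 0 new [(none)] -> total=36
Click 3 (6,2) count=2: revealed 1 new [(6,2)] -> total=37
Click 4 (1,6) count=0: revealed 0 new [(none)] -> total=37

Answer: .######
.######
#######
######.
######.
##.###.
..#....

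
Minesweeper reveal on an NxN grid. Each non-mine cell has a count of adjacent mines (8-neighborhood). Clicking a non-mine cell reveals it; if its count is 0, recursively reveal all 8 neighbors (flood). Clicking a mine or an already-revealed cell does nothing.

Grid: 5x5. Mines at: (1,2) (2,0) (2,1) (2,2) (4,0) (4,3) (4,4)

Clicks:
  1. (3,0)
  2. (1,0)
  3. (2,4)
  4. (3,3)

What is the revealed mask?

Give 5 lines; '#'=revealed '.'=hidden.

Answer: ...##
#..##
...##
#..##
.....

Derivation:
Click 1 (3,0) count=3: revealed 1 new [(3,0)] -> total=1
Click 2 (1,0) count=2: revealed 1 new [(1,0)] -> total=2
Click 3 (2,4) count=0: revealed 8 new [(0,3) (0,4) (1,3) (1,4) (2,3) (2,4) (3,3) (3,4)] -> total=10
Click 4 (3,3) count=3: revealed 0 new [(none)] -> total=10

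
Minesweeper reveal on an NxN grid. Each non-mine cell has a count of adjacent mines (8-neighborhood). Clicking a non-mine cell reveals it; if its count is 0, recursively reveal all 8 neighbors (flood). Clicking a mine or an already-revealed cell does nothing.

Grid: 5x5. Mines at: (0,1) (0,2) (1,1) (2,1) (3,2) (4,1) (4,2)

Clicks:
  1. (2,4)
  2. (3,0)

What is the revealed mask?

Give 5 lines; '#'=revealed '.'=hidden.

Answer: ...##
...##
...##
#..##
...##

Derivation:
Click 1 (2,4) count=0: revealed 10 new [(0,3) (0,4) (1,3) (1,4) (2,3) (2,4) (3,3) (3,4) (4,3) (4,4)] -> total=10
Click 2 (3,0) count=2: revealed 1 new [(3,0)] -> total=11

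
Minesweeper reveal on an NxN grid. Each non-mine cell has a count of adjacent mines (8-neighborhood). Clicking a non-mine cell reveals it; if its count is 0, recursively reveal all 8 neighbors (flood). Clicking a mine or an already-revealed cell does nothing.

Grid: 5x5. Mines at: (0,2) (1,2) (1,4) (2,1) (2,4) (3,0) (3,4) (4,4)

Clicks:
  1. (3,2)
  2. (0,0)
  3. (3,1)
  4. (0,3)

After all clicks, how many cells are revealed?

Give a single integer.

Answer: 7

Derivation:
Click 1 (3,2) count=1: revealed 1 new [(3,2)] -> total=1
Click 2 (0,0) count=0: revealed 4 new [(0,0) (0,1) (1,0) (1,1)] -> total=5
Click 3 (3,1) count=2: revealed 1 new [(3,1)] -> total=6
Click 4 (0,3) count=3: revealed 1 new [(0,3)] -> total=7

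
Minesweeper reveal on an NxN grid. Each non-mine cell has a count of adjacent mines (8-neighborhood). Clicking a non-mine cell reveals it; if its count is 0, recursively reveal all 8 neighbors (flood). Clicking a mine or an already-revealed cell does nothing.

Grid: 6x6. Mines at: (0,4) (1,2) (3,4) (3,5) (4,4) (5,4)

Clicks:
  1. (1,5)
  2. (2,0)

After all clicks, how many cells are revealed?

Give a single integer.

Answer: 21

Derivation:
Click 1 (1,5) count=1: revealed 1 new [(1,5)] -> total=1
Click 2 (2,0) count=0: revealed 20 new [(0,0) (0,1) (1,0) (1,1) (2,0) (2,1) (2,2) (2,3) (3,0) (3,1) (3,2) (3,3) (4,0) (4,1) (4,2) (4,3) (5,0) (5,1) (5,2) (5,3)] -> total=21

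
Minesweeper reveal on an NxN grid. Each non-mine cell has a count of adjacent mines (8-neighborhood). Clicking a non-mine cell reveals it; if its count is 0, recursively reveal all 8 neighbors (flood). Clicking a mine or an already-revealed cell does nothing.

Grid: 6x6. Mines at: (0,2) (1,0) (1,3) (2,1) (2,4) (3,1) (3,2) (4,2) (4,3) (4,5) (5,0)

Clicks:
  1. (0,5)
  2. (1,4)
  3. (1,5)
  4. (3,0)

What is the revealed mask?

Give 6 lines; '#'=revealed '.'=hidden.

Answer: ....##
....##
......
#.....
......
......

Derivation:
Click 1 (0,5) count=0: revealed 4 new [(0,4) (0,5) (1,4) (1,5)] -> total=4
Click 2 (1,4) count=2: revealed 0 new [(none)] -> total=4
Click 3 (1,5) count=1: revealed 0 new [(none)] -> total=4
Click 4 (3,0) count=2: revealed 1 new [(3,0)] -> total=5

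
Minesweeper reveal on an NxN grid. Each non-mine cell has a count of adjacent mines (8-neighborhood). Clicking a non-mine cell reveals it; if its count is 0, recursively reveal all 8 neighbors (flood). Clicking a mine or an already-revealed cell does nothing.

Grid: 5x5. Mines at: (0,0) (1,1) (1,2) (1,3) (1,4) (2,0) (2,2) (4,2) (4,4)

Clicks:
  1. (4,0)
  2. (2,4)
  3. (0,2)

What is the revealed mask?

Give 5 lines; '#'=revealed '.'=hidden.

Click 1 (4,0) count=0: revealed 4 new [(3,0) (3,1) (4,0) (4,1)] -> total=4
Click 2 (2,4) count=2: revealed 1 new [(2,4)] -> total=5
Click 3 (0,2) count=3: revealed 1 new [(0,2)] -> total=6

Answer: ..#..
.....
....#
##...
##...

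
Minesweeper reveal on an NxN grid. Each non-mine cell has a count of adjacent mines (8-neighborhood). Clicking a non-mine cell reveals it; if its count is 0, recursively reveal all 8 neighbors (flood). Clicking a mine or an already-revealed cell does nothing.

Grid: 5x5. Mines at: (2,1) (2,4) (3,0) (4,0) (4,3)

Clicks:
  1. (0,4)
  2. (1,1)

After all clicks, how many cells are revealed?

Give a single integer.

Click 1 (0,4) count=0: revealed 10 new [(0,0) (0,1) (0,2) (0,3) (0,4) (1,0) (1,1) (1,2) (1,3) (1,4)] -> total=10
Click 2 (1,1) count=1: revealed 0 new [(none)] -> total=10

Answer: 10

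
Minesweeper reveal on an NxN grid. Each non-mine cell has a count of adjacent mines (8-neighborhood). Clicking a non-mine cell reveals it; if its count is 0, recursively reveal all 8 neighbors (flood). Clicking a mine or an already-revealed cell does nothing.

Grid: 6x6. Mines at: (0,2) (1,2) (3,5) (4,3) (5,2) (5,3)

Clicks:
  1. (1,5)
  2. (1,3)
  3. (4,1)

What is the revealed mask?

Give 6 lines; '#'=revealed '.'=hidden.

Click 1 (1,5) count=0: revealed 9 new [(0,3) (0,4) (0,5) (1,3) (1,4) (1,5) (2,3) (2,4) (2,5)] -> total=9
Click 2 (1,3) count=2: revealed 0 new [(none)] -> total=9
Click 3 (4,1) count=1: revealed 1 new [(4,1)] -> total=10

Answer: ...###
...###
...###
......
.#....
......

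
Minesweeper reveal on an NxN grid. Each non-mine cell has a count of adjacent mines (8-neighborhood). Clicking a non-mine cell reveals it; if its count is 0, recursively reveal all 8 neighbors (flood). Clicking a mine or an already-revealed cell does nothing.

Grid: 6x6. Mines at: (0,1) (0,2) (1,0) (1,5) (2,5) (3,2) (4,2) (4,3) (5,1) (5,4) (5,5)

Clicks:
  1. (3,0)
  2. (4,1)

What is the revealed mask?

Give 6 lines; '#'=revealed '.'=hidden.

Click 1 (3,0) count=0: revealed 6 new [(2,0) (2,1) (3,0) (3,1) (4,0) (4,1)] -> total=6
Click 2 (4,1) count=3: revealed 0 new [(none)] -> total=6

Answer: ......
......
##....
##....
##....
......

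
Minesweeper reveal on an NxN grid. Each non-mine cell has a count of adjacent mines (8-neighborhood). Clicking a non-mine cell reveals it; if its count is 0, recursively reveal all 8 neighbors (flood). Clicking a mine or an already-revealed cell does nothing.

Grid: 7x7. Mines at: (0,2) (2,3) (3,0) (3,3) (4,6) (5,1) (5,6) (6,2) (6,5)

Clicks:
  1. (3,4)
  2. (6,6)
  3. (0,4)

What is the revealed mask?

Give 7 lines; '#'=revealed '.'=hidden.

Click 1 (3,4) count=2: revealed 1 new [(3,4)] -> total=1
Click 2 (6,6) count=2: revealed 1 new [(6,6)] -> total=2
Click 3 (0,4) count=0: revealed 13 new [(0,3) (0,4) (0,5) (0,6) (1,3) (1,4) (1,5) (1,6) (2,4) (2,5) (2,6) (3,5) (3,6)] -> total=15

Answer: ...####
...####
....###
....###
.......
.......
......#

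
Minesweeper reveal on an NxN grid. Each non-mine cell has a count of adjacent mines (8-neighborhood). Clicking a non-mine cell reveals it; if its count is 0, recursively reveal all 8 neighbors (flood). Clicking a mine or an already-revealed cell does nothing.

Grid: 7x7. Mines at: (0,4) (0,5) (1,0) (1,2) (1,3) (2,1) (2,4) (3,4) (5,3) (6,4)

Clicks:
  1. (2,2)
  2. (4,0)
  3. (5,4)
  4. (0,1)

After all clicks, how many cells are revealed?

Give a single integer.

Click 1 (2,2) count=3: revealed 1 new [(2,2)] -> total=1
Click 2 (4,0) count=0: revealed 12 new [(3,0) (3,1) (3,2) (4,0) (4,1) (4,2) (5,0) (5,1) (5,2) (6,0) (6,1) (6,2)] -> total=13
Click 3 (5,4) count=2: revealed 1 new [(5,4)] -> total=14
Click 4 (0,1) count=2: revealed 1 new [(0,1)] -> total=15

Answer: 15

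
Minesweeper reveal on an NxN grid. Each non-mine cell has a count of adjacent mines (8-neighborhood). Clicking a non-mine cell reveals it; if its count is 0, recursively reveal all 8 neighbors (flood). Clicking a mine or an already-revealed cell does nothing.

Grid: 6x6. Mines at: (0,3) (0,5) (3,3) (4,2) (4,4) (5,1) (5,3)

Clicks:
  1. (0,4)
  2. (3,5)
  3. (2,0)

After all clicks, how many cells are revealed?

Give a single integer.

Click 1 (0,4) count=2: revealed 1 new [(0,4)] -> total=1
Click 2 (3,5) count=1: revealed 1 new [(3,5)] -> total=2
Click 3 (2,0) count=0: revealed 14 new [(0,0) (0,1) (0,2) (1,0) (1,1) (1,2) (2,0) (2,1) (2,2) (3,0) (3,1) (3,2) (4,0) (4,1)] -> total=16

Answer: 16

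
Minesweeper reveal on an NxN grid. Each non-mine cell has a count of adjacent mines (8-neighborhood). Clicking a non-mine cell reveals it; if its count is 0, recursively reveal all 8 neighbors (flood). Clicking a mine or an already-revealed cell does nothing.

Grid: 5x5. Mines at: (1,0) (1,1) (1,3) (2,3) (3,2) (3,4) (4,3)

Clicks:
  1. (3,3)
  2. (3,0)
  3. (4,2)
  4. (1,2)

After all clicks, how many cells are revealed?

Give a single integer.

Answer: 9

Derivation:
Click 1 (3,3) count=4: revealed 1 new [(3,3)] -> total=1
Click 2 (3,0) count=0: revealed 6 new [(2,0) (2,1) (3,0) (3,1) (4,0) (4,1)] -> total=7
Click 3 (4,2) count=2: revealed 1 new [(4,2)] -> total=8
Click 4 (1,2) count=3: revealed 1 new [(1,2)] -> total=9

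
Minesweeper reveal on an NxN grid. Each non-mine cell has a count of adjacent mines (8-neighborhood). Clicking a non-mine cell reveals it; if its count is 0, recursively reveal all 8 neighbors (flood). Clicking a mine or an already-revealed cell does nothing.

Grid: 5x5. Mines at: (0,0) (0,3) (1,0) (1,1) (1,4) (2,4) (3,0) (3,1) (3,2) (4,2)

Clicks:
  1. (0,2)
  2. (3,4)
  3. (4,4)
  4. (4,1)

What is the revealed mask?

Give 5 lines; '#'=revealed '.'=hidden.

Answer: ..#..
.....
.....
...##
.#.##

Derivation:
Click 1 (0,2) count=2: revealed 1 new [(0,2)] -> total=1
Click 2 (3,4) count=1: revealed 1 new [(3,4)] -> total=2
Click 3 (4,4) count=0: revealed 3 new [(3,3) (4,3) (4,4)] -> total=5
Click 4 (4,1) count=4: revealed 1 new [(4,1)] -> total=6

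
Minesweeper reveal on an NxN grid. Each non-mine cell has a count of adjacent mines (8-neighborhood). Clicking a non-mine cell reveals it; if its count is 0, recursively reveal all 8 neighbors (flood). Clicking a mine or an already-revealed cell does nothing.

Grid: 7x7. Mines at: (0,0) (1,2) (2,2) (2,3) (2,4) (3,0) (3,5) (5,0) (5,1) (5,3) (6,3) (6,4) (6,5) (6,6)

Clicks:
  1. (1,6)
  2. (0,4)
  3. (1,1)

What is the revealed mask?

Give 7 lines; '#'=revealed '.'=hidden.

Answer: ...####
.#.####
.....##
.......
.......
.......
.......

Derivation:
Click 1 (1,6) count=0: revealed 10 new [(0,3) (0,4) (0,5) (0,6) (1,3) (1,4) (1,5) (1,6) (2,5) (2,6)] -> total=10
Click 2 (0,4) count=0: revealed 0 new [(none)] -> total=10
Click 3 (1,1) count=3: revealed 1 new [(1,1)] -> total=11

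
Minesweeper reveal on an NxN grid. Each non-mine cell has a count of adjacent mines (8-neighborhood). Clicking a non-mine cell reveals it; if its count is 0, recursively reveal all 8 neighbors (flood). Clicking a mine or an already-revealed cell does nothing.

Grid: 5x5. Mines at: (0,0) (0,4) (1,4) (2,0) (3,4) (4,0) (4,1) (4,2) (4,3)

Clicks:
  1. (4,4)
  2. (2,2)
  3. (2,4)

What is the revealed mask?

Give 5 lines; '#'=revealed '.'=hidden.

Answer: .###.
.###.
.####
.###.
....#

Derivation:
Click 1 (4,4) count=2: revealed 1 new [(4,4)] -> total=1
Click 2 (2,2) count=0: revealed 12 new [(0,1) (0,2) (0,3) (1,1) (1,2) (1,3) (2,1) (2,2) (2,3) (3,1) (3,2) (3,3)] -> total=13
Click 3 (2,4) count=2: revealed 1 new [(2,4)] -> total=14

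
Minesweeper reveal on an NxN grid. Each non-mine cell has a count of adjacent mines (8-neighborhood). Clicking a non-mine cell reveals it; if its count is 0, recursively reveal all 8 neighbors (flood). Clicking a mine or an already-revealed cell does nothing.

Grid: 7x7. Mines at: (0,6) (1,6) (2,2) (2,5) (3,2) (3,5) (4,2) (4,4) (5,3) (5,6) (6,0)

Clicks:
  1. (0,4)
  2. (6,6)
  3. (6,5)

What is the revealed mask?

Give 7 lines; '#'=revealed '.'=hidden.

Click 1 (0,4) count=0: revealed 20 new [(0,0) (0,1) (0,2) (0,3) (0,4) (0,5) (1,0) (1,1) (1,2) (1,3) (1,4) (1,5) (2,0) (2,1) (3,0) (3,1) (4,0) (4,1) (5,0) (5,1)] -> total=20
Click 2 (6,6) count=1: revealed 1 new [(6,6)] -> total=21
Click 3 (6,5) count=1: revealed 1 new [(6,5)] -> total=22

Answer: ######.
######.
##.....
##.....
##.....
##.....
.....##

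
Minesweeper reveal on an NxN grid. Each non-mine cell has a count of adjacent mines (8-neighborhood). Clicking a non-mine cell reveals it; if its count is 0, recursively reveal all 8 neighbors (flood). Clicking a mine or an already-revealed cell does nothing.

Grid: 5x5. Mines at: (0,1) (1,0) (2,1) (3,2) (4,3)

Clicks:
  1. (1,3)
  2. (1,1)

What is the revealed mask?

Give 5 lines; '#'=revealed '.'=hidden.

Click 1 (1,3) count=0: revealed 11 new [(0,2) (0,3) (0,4) (1,2) (1,3) (1,4) (2,2) (2,3) (2,4) (3,3) (3,4)] -> total=11
Click 2 (1,1) count=3: revealed 1 new [(1,1)] -> total=12

Answer: ..###
.####
..###
...##
.....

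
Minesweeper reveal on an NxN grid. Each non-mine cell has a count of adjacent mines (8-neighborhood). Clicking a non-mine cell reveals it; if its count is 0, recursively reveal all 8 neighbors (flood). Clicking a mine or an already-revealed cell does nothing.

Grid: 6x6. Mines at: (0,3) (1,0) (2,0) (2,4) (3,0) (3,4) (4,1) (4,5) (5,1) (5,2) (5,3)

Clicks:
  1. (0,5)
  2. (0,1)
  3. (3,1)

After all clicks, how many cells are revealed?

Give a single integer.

Answer: 6

Derivation:
Click 1 (0,5) count=0: revealed 4 new [(0,4) (0,5) (1,4) (1,5)] -> total=4
Click 2 (0,1) count=1: revealed 1 new [(0,1)] -> total=5
Click 3 (3,1) count=3: revealed 1 new [(3,1)] -> total=6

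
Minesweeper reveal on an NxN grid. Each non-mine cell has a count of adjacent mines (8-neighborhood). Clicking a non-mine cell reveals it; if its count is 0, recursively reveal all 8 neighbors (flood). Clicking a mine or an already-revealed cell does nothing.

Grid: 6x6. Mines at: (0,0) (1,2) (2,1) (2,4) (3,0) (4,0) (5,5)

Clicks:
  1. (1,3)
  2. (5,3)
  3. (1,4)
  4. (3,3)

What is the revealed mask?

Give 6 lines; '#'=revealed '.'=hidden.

Click 1 (1,3) count=2: revealed 1 new [(1,3)] -> total=1
Click 2 (5,3) count=0: revealed 12 new [(3,1) (3,2) (3,3) (3,4) (4,1) (4,2) (4,3) (4,4) (5,1) (5,2) (5,3) (5,4)] -> total=13
Click 3 (1,4) count=1: revealed 1 new [(1,4)] -> total=14
Click 4 (3,3) count=1: revealed 0 new [(none)] -> total=14

Answer: ......
...##.
......
.####.
.####.
.####.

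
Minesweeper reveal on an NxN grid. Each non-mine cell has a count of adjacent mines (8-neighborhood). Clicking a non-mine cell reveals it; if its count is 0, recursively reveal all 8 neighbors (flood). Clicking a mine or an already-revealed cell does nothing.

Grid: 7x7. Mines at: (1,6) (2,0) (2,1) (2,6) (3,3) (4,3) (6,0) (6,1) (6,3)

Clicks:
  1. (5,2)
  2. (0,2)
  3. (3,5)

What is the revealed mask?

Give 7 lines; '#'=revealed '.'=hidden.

Answer: ######.
######.
..####.
.....#.
.......
..#....
.......

Derivation:
Click 1 (5,2) count=3: revealed 1 new [(5,2)] -> total=1
Click 2 (0,2) count=0: revealed 16 new [(0,0) (0,1) (0,2) (0,3) (0,4) (0,5) (1,0) (1,1) (1,2) (1,3) (1,4) (1,5) (2,2) (2,3) (2,4) (2,5)] -> total=17
Click 3 (3,5) count=1: revealed 1 new [(3,5)] -> total=18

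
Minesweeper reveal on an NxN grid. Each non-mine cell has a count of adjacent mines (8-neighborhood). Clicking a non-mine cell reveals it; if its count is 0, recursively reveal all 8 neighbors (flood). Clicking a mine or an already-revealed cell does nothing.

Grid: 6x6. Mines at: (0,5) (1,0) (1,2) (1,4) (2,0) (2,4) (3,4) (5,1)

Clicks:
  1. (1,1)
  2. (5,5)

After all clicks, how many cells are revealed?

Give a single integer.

Click 1 (1,1) count=3: revealed 1 new [(1,1)] -> total=1
Click 2 (5,5) count=0: revealed 8 new [(4,2) (4,3) (4,4) (4,5) (5,2) (5,3) (5,4) (5,5)] -> total=9

Answer: 9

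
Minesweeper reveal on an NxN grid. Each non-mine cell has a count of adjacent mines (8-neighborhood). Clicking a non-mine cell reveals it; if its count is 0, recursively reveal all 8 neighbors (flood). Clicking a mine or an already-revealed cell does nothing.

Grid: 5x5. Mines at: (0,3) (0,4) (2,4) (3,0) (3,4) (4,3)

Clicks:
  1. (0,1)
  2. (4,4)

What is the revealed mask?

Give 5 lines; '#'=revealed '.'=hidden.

Answer: ###..
####.
####.
.###.
....#

Derivation:
Click 1 (0,1) count=0: revealed 14 new [(0,0) (0,1) (0,2) (1,0) (1,1) (1,2) (1,3) (2,0) (2,1) (2,2) (2,3) (3,1) (3,2) (3,3)] -> total=14
Click 2 (4,4) count=2: revealed 1 new [(4,4)] -> total=15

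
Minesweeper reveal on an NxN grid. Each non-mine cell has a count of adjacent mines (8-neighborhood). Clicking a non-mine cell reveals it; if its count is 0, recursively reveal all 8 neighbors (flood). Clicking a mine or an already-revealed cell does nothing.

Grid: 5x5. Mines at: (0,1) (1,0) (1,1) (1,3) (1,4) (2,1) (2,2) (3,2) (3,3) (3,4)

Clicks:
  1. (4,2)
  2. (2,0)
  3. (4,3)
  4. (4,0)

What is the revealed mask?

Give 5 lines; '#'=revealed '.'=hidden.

Click 1 (4,2) count=2: revealed 1 new [(4,2)] -> total=1
Click 2 (2,0) count=3: revealed 1 new [(2,0)] -> total=2
Click 3 (4,3) count=3: revealed 1 new [(4,3)] -> total=3
Click 4 (4,0) count=0: revealed 4 new [(3,0) (3,1) (4,0) (4,1)] -> total=7

Answer: .....
.....
#....
##...
####.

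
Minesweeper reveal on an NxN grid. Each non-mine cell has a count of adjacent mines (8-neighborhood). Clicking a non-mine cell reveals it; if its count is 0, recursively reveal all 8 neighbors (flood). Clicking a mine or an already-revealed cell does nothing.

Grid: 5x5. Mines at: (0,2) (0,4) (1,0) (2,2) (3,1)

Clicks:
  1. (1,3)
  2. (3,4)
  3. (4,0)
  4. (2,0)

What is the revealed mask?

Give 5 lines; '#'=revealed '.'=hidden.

Answer: .....
...##
#..##
..###
#.###

Derivation:
Click 1 (1,3) count=3: revealed 1 new [(1,3)] -> total=1
Click 2 (3,4) count=0: revealed 9 new [(1,4) (2,3) (2,4) (3,2) (3,3) (3,4) (4,2) (4,3) (4,4)] -> total=10
Click 3 (4,0) count=1: revealed 1 new [(4,0)] -> total=11
Click 4 (2,0) count=2: revealed 1 new [(2,0)] -> total=12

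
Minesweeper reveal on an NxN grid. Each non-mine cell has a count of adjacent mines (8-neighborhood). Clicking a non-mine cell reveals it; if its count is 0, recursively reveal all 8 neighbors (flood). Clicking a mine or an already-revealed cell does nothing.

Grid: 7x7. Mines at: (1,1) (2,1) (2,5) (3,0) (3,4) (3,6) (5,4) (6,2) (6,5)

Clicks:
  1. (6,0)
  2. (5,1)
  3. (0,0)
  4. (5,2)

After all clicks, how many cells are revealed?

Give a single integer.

Answer: 8

Derivation:
Click 1 (6,0) count=0: revealed 6 new [(4,0) (4,1) (5,0) (5,1) (6,0) (6,1)] -> total=6
Click 2 (5,1) count=1: revealed 0 new [(none)] -> total=6
Click 3 (0,0) count=1: revealed 1 new [(0,0)] -> total=7
Click 4 (5,2) count=1: revealed 1 new [(5,2)] -> total=8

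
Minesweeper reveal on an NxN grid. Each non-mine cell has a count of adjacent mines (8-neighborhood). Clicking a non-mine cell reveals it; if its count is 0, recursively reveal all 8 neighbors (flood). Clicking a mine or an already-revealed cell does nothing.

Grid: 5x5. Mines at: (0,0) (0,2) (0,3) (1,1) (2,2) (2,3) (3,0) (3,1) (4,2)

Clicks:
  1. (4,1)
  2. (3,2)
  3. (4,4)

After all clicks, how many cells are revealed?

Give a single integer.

Click 1 (4,1) count=3: revealed 1 new [(4,1)] -> total=1
Click 2 (3,2) count=4: revealed 1 new [(3,2)] -> total=2
Click 3 (4,4) count=0: revealed 4 new [(3,3) (3,4) (4,3) (4,4)] -> total=6

Answer: 6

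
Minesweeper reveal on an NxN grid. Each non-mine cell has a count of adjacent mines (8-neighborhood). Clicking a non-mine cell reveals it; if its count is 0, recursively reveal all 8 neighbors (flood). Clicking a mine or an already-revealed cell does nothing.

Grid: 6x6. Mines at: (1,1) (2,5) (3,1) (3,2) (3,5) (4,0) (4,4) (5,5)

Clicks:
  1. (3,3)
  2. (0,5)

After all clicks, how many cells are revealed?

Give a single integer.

Answer: 12

Derivation:
Click 1 (3,3) count=2: revealed 1 new [(3,3)] -> total=1
Click 2 (0,5) count=0: revealed 11 new [(0,2) (0,3) (0,4) (0,5) (1,2) (1,3) (1,4) (1,5) (2,2) (2,3) (2,4)] -> total=12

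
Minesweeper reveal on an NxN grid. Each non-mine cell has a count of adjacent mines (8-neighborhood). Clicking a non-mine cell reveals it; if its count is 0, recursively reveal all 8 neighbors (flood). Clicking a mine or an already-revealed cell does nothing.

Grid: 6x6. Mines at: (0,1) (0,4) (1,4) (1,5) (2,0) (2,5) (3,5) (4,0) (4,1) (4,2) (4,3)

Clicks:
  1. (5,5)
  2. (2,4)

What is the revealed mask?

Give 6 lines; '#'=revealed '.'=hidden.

Answer: ......
......
....#.
......
....##
....##

Derivation:
Click 1 (5,5) count=0: revealed 4 new [(4,4) (4,5) (5,4) (5,5)] -> total=4
Click 2 (2,4) count=4: revealed 1 new [(2,4)] -> total=5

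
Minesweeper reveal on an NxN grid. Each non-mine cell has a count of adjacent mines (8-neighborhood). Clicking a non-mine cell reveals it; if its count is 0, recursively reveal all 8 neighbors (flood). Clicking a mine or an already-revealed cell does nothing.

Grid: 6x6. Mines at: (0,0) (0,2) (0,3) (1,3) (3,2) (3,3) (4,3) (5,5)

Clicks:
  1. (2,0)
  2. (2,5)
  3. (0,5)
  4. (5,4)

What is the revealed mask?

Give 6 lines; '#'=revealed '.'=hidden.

Click 1 (2,0) count=0: revealed 12 new [(1,0) (1,1) (2,0) (2,1) (3,0) (3,1) (4,0) (4,1) (4,2) (5,0) (5,1) (5,2)] -> total=12
Click 2 (2,5) count=0: revealed 10 new [(0,4) (0,5) (1,4) (1,5) (2,4) (2,5) (3,4) (3,5) (4,4) (4,5)] -> total=22
Click 3 (0,5) count=0: revealed 0 new [(none)] -> total=22
Click 4 (5,4) count=2: revealed 1 new [(5,4)] -> total=23

Answer: ....##
##..##
##..##
##..##
###.##
###.#.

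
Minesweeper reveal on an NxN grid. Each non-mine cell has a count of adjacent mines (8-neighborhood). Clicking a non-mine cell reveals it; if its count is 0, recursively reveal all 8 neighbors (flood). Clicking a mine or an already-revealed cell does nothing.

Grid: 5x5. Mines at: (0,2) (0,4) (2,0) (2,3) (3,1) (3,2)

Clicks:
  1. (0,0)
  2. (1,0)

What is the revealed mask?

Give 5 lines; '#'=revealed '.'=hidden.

Answer: ##...
##...
.....
.....
.....

Derivation:
Click 1 (0,0) count=0: revealed 4 new [(0,0) (0,1) (1,0) (1,1)] -> total=4
Click 2 (1,0) count=1: revealed 0 new [(none)] -> total=4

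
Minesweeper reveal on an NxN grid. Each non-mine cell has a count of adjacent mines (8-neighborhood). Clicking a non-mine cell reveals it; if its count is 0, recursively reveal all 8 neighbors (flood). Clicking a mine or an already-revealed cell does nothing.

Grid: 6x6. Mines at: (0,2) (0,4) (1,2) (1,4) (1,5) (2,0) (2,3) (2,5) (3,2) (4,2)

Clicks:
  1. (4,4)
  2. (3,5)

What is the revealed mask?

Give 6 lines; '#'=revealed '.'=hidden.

Answer: ......
......
......
...###
...###
...###

Derivation:
Click 1 (4,4) count=0: revealed 9 new [(3,3) (3,4) (3,5) (4,3) (4,4) (4,5) (5,3) (5,4) (5,5)] -> total=9
Click 2 (3,5) count=1: revealed 0 new [(none)] -> total=9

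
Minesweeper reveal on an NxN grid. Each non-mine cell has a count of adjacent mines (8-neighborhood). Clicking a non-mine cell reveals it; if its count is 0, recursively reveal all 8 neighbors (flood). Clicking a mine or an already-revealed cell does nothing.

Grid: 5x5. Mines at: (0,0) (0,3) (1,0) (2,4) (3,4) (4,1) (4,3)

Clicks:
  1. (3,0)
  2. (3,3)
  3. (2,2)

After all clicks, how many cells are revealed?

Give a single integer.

Click 1 (3,0) count=1: revealed 1 new [(3,0)] -> total=1
Click 2 (3,3) count=3: revealed 1 new [(3,3)] -> total=2
Click 3 (2,2) count=0: revealed 8 new [(1,1) (1,2) (1,3) (2,1) (2,2) (2,3) (3,1) (3,2)] -> total=10

Answer: 10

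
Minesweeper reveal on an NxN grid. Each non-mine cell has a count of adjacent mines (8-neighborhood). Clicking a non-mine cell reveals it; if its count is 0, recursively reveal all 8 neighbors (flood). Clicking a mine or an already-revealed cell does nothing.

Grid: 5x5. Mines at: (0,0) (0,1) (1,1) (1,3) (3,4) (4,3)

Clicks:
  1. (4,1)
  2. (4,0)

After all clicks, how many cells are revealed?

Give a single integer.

Click 1 (4,1) count=0: revealed 9 new [(2,0) (2,1) (2,2) (3,0) (3,1) (3,2) (4,0) (4,1) (4,2)] -> total=9
Click 2 (4,0) count=0: revealed 0 new [(none)] -> total=9

Answer: 9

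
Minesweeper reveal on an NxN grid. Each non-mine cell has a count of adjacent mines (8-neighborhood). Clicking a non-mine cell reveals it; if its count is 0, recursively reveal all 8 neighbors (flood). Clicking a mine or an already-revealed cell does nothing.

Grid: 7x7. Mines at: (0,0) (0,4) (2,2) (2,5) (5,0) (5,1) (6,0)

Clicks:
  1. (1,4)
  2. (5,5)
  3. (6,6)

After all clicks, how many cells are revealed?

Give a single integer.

Click 1 (1,4) count=2: revealed 1 new [(1,4)] -> total=1
Click 2 (5,5) count=0: revealed 20 new [(3,2) (3,3) (3,4) (3,5) (3,6) (4,2) (4,3) (4,4) (4,5) (4,6) (5,2) (5,3) (5,4) (5,5) (5,6) (6,2) (6,3) (6,4) (6,5) (6,6)] -> total=21
Click 3 (6,6) count=0: revealed 0 new [(none)] -> total=21

Answer: 21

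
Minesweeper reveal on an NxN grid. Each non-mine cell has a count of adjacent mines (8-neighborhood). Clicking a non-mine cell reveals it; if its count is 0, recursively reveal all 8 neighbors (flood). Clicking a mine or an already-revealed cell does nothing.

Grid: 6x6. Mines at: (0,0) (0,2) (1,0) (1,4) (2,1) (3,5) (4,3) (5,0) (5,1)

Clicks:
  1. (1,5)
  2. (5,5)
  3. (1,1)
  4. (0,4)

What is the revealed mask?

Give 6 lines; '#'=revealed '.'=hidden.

Answer: ....#.
.#...#
......
......
....##
....##

Derivation:
Click 1 (1,5) count=1: revealed 1 new [(1,5)] -> total=1
Click 2 (5,5) count=0: revealed 4 new [(4,4) (4,5) (5,4) (5,5)] -> total=5
Click 3 (1,1) count=4: revealed 1 new [(1,1)] -> total=6
Click 4 (0,4) count=1: revealed 1 new [(0,4)] -> total=7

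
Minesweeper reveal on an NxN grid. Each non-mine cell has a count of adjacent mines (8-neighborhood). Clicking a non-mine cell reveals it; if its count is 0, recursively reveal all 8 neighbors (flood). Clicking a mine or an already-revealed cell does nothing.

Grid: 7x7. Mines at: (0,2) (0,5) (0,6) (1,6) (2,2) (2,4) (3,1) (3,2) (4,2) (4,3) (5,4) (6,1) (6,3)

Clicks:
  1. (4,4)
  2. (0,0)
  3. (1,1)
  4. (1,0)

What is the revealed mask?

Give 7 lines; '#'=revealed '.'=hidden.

Answer: ##.....
##.....
##.....
.......
....#..
.......
.......

Derivation:
Click 1 (4,4) count=2: revealed 1 new [(4,4)] -> total=1
Click 2 (0,0) count=0: revealed 6 new [(0,0) (0,1) (1,0) (1,1) (2,0) (2,1)] -> total=7
Click 3 (1,1) count=2: revealed 0 new [(none)] -> total=7
Click 4 (1,0) count=0: revealed 0 new [(none)] -> total=7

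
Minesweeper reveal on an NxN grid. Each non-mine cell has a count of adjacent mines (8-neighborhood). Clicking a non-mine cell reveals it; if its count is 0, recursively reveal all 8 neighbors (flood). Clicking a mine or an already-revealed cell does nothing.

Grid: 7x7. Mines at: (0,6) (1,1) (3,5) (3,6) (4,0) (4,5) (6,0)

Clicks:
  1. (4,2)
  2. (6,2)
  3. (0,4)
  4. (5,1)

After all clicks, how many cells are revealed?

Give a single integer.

Answer: 33

Derivation:
Click 1 (4,2) count=0: revealed 33 new [(0,2) (0,3) (0,4) (0,5) (1,2) (1,3) (1,4) (1,5) (2,1) (2,2) (2,3) (2,4) (2,5) (3,1) (3,2) (3,3) (3,4) (4,1) (4,2) (4,3) (4,4) (5,1) (5,2) (5,3) (5,4) (5,5) (5,6) (6,1) (6,2) (6,3) (6,4) (6,5) (6,6)] -> total=33
Click 2 (6,2) count=0: revealed 0 new [(none)] -> total=33
Click 3 (0,4) count=0: revealed 0 new [(none)] -> total=33
Click 4 (5,1) count=2: revealed 0 new [(none)] -> total=33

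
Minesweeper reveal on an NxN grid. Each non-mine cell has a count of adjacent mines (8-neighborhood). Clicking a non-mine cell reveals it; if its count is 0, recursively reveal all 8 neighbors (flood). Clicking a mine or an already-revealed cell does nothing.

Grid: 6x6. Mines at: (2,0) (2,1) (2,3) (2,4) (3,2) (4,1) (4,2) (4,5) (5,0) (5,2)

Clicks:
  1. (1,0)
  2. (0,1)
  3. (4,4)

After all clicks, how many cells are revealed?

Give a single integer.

Click 1 (1,0) count=2: revealed 1 new [(1,0)] -> total=1
Click 2 (0,1) count=0: revealed 11 new [(0,0) (0,1) (0,2) (0,3) (0,4) (0,5) (1,1) (1,2) (1,3) (1,4) (1,5)] -> total=12
Click 3 (4,4) count=1: revealed 1 new [(4,4)] -> total=13

Answer: 13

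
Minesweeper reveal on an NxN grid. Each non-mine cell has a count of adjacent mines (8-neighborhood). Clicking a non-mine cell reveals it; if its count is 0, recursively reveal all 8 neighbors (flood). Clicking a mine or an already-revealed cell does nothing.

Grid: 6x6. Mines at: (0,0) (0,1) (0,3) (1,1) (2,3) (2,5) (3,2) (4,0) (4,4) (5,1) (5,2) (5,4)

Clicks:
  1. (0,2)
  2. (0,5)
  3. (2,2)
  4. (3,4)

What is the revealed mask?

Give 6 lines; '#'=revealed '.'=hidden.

Answer: ..#.##
....##
..#...
....#.
......
......

Derivation:
Click 1 (0,2) count=3: revealed 1 new [(0,2)] -> total=1
Click 2 (0,5) count=0: revealed 4 new [(0,4) (0,5) (1,4) (1,5)] -> total=5
Click 3 (2,2) count=3: revealed 1 new [(2,2)] -> total=6
Click 4 (3,4) count=3: revealed 1 new [(3,4)] -> total=7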